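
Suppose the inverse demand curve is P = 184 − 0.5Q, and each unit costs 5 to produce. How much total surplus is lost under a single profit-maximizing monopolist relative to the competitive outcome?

DWL = 8010.25

Perfect competition: P = MC = 5, so 184 − 0.5Q = 5 and Q = 358.
Monopoly sets MR = MC: 184 − Q = 5 ⇒ Q = 179, P = 184 − 0.5·179 = 94.5.
DWL is the triangle between Q = 179 and Q = 358: ½·(358 − 179)·(94.5 − 5) = 8010.25.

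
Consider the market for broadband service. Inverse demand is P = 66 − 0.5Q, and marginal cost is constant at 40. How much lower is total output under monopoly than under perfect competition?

Q falls by 26

Under competition P = MC = 40, so Q = (66 − 40)/0.5 = 52.
A monopolist chooses Q where MR = MC. MR = 66 − Q; setting this equal to 40 gives Q = 26 and P = 53.
Change in total output: 26 − 52 = −26.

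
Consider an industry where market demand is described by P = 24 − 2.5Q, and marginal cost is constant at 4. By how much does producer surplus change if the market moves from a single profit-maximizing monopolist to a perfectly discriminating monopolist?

The monopolist equates marginal revenue to marginal cost: 24 − 5Q = 4, so Q = 4. From demand, P = 14.
PS = (14 − 4)·4 = 40.
With perfect price discrimination, output is the efficient level Q = 8 (where demand meets MC), but every buyer pays their willingness to pay: CS = 0 and PS = total surplus.
PS = ½·(24 − 4)·8 = 80.
Change in producer surplus: 80 − 40 = 40.

Producer surplus rises by 40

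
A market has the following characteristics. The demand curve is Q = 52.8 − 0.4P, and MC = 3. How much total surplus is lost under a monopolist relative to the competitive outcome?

DWL = 832.05

Inverting demand: P = 132 − 2.5Q.
Perfect competition: P = MC = 3, so 132 − 2.5Q = 3 and Q = 51.6.
The monopolist equates marginal revenue to marginal cost: 132 − 5Q = 3, so Q = 25.8. From demand, P = 67.5.
DWL is the triangle between Q = 25.8 and Q = 51.6: ½·(51.6 − 25.8)·(67.5 − 3) = 832.05.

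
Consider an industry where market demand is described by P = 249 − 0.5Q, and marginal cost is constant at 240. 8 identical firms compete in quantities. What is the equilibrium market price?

In a 8-firm Cournot equilibrium, symmetry and the first-order condition give q = (249 − 240)/(4.5) = 2. So Q = 16 and P = 241.

P = 241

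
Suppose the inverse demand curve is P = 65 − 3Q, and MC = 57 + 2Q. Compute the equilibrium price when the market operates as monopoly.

P = 62

Monopoly sets MR = MC: 65 − 6Q = 57 + 2Q ⇒ Q = 1, P = 65 − 3·1 = 62.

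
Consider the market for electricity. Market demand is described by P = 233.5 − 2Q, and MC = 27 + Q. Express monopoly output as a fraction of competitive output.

A monopolist chooses Q where MR = MC. MR = 233.5 − 4Q; setting this equal to 27 + Q gives Q = 41.3 and P = 150.9.
Under competition P = MC: 233.5 − 2Q = 27 + Q ⇒ Q = 413/6, P = 575/6.
Ratio Q_m/Q_c = 41.3/(413/6) = 0.6.

Q_m/Q_c = 0.6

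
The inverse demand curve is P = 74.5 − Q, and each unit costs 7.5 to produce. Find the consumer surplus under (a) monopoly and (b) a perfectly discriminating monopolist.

The monopolist equates marginal revenue to marginal cost: 74.5 − 2Q = 7.5, so Q = 33.5. From demand, P = 41.
CS = ½·(74.5 − 41)·33.5 = 561.125.
A perfectly discriminating monopolist sells every unit with P(Q) ≥ MC(Q), so output equals the competitive quantity Q = 67. Each buyer pays their reservation price, so CS = 0 and the firm captures all surplus.
CS = 0.

Monopoly: CS = 561.125; Perfect PD: CS = 0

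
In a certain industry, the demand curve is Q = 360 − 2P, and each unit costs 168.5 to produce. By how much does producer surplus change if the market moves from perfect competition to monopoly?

Inverting demand: P = 180 − 0.5Q.
Under competition P = MC = 168.5, so Q = (180 − 168.5)/0.5 = 23.
PS = (168.5 − 168.5)·23 = 0.
The monopolist equates marginal revenue to marginal cost: 180 − Q = 168.5, so Q = 11.5. From demand, P = 174.25.
PS = (174.25 − 168.5)·11.5 = 66.125.
Change in producer surplus: 66.125 − 0 = 66.125.

PS rises by 66.125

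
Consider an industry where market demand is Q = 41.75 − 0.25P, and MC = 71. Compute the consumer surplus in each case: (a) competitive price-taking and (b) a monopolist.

Competition: CS = 1152; Monopoly: CS = 288

Inverting demand: P = 167 − 4Q.
Under competition P = MC = 71, so Q = (167 − 71)/4 = 24.
CS = ½·(167 − 71)·24 = 1152.
The monopolist equates marginal revenue to marginal cost: 167 − 8Q = 71, so Q = 12. From demand, P = 119.
CS = ½·(167 − 119)·12 = 288.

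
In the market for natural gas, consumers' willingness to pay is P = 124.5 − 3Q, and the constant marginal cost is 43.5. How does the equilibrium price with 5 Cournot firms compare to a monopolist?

Cournot: P = 57; Monopoly: P = 84

With 5 symmetric Cournot firms, each firm's FOC gives 124.5 − 18q = 43.5, so q = 4.5, Q = 5·4.5 = 22.5, and P = 57.
A monopolist chooses Q where MR = MC. MR = 124.5 − 6Q; setting this equal to 43.5 gives Q = 13.5 and P = 84.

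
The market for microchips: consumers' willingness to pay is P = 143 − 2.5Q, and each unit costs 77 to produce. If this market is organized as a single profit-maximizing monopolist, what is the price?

A monopolist chooses Q where MR = MC. MR = 143 − 5Q; setting this equal to 77 gives Q = 13.2 and P = 110.

P = 110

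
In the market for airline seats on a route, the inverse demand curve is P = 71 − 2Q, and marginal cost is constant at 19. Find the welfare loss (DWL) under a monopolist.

Competitive firms price at marginal cost: P = 19, giving Q = 26.
A monopolist chooses Q where MR = MC. MR = 71 − 4Q; setting this equal to 19 gives Q = 13 and P = 45.
DWL is the triangle between Q = 13 and Q = 26: ½·(26 − 13)·(45 − 19) = 169.

DWL = 169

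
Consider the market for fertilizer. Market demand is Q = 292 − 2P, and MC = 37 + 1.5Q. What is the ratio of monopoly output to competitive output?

Inverting demand: P = 146 − 0.5Q.
Monopoly sets MR = MC: 146 − Q = 37 + 1.5Q ⇒ Q = 43.6, P = 146 − 0.5·43.6 = 124.2.
Under competition P = MC: 146 − 0.5Q = 37 + 1.5Q ⇒ Q = 54.5, P = 118.75.
Ratio Q_m/Q_c = 43.6/54.5 = 0.8.

Q_m/Q_c = 0.8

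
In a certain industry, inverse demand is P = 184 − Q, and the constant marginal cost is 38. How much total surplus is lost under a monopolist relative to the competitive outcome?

DWL = 2664.5

Perfect competition: P = MC = 38, so 184 − Q = 38 and Q = 146.
The monopolist equates marginal revenue to marginal cost: 184 − 2Q = 38, so Q = 73. From demand, P = 111.
DWL is the triangle between Q = 73 and Q = 146: ½·(146 − 73)·(111 − 38) = 2664.5.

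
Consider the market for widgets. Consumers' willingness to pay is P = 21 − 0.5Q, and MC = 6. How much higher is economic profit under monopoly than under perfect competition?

π rises by 112.5

Under competition P = MC = 6, so Q = (21 − 6)/0.5 = 30.
Profit = (6 − 6)·30 = 0.
A monopolist chooses Q where MR = MC. MR = 21 − Q; setting this equal to 6 gives Q = 15 and P = 13.5.
Profit = (13.5 − 6)·15 = 112.5.
Change in economic profit: 112.5 − 0 = 112.5.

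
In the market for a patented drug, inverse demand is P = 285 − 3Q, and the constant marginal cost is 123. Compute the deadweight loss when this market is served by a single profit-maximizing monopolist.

DWL = 1093.5

Under competition P = MC = 123, so Q = (285 − 123)/3 = 54.
A monopolist chooses Q where MR = MC. MR = 285 − 6Q; setting this equal to 123 gives Q = 27 and P = 204.
DWL is the triangle between Q = 27 and Q = 54: ½·(54 − 27)·(204 − 123) = 1093.5.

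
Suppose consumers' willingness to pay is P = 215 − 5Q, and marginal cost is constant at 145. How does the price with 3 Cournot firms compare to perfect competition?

Cournot: P = 162.5; Competition: P = 145

Cournot with 3 identical firms: the symmetric best-response condition is 215 − 20q = 145. Each firm produces q = 3.5, total output Q = 10.5, price P = 162.5.
Perfect competition: P = MC = 145, so 215 − 5Q = 145 and Q = 14.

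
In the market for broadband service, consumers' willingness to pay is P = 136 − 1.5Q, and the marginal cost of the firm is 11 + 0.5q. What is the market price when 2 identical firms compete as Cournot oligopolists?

With 2 symmetric Cournot firms, each firm's FOC gives 136 − 4.5q = 11 + 0.5q, so q = 25, Q = 2·25 = 50, and P = 61.

P = 61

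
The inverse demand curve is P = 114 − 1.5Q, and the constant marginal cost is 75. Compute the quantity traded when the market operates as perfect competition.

Perfect competition: P = MC = 75, so 114 − 1.5Q = 75 and Q = 26.

Q = 26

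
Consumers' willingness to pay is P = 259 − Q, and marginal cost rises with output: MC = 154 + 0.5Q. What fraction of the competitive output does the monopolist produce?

The monopolist equates marginal revenue to marginal cost: 259 − 2Q = 154 + 0.5Q, so Q = 42. From demand, P = 217.
Under competition P = MC: 259 − Q = 154 + 0.5Q ⇒ Q = 70, P = 189.
Ratio Q_m/Q_c = 42/70 = 0.6.

Q_m/Q_c = 0.6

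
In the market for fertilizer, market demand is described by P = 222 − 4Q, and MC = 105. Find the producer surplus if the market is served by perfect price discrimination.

PS = 1711.125

A perfectly discriminating monopolist sells every unit with P(Q) ≥ MC(Q), so output equals the competitive quantity Q = 29.25. Each buyer pays their reservation price, so CS = 0 and the firm captures all surplus.
PS = ½·(222 − 105)·29.25 = 1711.125.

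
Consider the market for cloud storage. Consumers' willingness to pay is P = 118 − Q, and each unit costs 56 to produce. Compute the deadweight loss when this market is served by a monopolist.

Perfect competition: P = MC = 56, so 118 − Q = 56 and Q = 62.
Monopoly sets MR = MC: 118 − 2Q = 56 ⇒ Q = 31, P = 118 − 31 = 87.
DWL is the triangle between Q = 31 and Q = 62: ½·(62 − 31)·(87 − 56) = 480.5.

DWL = 480.5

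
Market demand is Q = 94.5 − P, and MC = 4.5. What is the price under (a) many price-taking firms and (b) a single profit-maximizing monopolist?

Competition: P = 4.5; Monopoly: P = 49.5

Inverting demand: P = 94.5 − Q.
Perfect competition: P = MC = 4.5, so 94.5 − Q = 4.5 and Q = 90.
Monopoly sets MR = MC: 94.5 − 2Q = 4.5 ⇒ Q = 45, P = 94.5 − 45 = 49.5.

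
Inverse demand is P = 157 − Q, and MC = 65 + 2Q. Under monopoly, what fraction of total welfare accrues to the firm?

A monopolist chooses Q where MR = MC. MR = 157 − 2Q; setting this equal to 65 + 2Q gives Q = 23 and P = 134.
CS = ½·(157 − 134)·23 = 264.5.
PS = P·Q − VC(Q) = 134·23 − (65·23 + ½·2·23²) = 1058.
Share captured = PS/TS = 1058/1322.5 = 0.8.

PS/TS = 0.8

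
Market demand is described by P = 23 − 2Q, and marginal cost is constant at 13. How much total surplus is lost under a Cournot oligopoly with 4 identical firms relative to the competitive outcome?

DWL = 1

Competitive firms price at marginal cost: P = 13, giving Q = 5.
With 4 symmetric Cournot firms, each firm's FOC gives 23 − 10q = 13, so q = 1, Q = 4·1 = 4, and P = 15.
DWL is the triangle between Q = 4 and Q = 5: ½·(5 − 4)·(15 − 13) = 1.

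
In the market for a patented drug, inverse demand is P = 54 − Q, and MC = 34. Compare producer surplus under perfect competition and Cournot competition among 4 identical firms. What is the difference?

Competitive firms price at marginal cost: P = 34, giving Q = 20.
PS = (34 − 34)·20 = 0.
Cournot with 4 identical firms: the symmetric best-response condition is 54 − 5q = 34. Each firm produces q = 4, total output Q = 16, price P = 38.
PS = (38 − 34)·16 = 64.
Change in producer surplus: 64 − 0 = 64.

PS rises by 64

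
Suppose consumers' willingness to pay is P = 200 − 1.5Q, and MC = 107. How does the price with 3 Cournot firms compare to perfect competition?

Cournot: P = 130.25; Competition: P = 107

With 3 symmetric Cournot firms, each firm's FOC gives 200 − 6q = 107, so q = 15.5, Q = 3·15.5 = 46.5, and P = 130.25.
Perfect competition: P = MC = 107, so 200 − 1.5Q = 107 and Q = 62.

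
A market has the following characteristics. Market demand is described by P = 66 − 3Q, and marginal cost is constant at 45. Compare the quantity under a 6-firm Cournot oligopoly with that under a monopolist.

With 6 symmetric Cournot firms, each firm's FOC gives 66 − 21q = 45, so q = 1, Q = 6·1 = 6, and P = 48.
A monopolist chooses Q where MR = MC. MR = 66 − 6Q; setting this equal to 45 gives Q = 3.5 and P = 55.5.

Cournot: Q = 6; Monopoly: Q = 3.5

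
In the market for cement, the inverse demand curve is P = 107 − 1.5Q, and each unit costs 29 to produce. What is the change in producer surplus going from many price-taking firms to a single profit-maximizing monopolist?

PS rises by 1014

Competitive firms price at marginal cost: P = 29, giving Q = 52.
PS = (29 − 29)·52 = 0.
The monopolist equates marginal revenue to marginal cost: 107 − 3Q = 29, so Q = 26. From demand, P = 68.
PS = (68 − 29)·26 = 1014.
Change in producer surplus: 1014 − 0 = 1014.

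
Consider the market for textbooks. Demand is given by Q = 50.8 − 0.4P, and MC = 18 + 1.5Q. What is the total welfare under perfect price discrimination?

TS = 1485.125

Inverting demand: P = 127 − 2.5Q.
Under first-degree price discrimination the firm charges each unit its demand price and produces up to where P = MC, i.e. Q = 27.25. Consumer surplus is zero; producer surplus equals total surplus.
TS = 1485.125 (equal to competitive TS).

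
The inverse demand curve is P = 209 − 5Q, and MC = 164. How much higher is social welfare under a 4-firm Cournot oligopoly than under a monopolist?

Social welfare rises by 42.525

The monopolist equates marginal revenue to marginal cost: 209 − 10Q = 164, so Q = 4.5. From demand, P = 186.5.
CS = ½·(209 − 186.5)·4.5 = 50.625; PS = (186.5 − 164)·4.5 = 101.25; TS = 151.875.
With 4 symmetric Cournot firms, each firm's FOC gives 209 − 25q = 164, so q = 1.8, Q = 4·1.8 = 7.2, and P = 173.
CS = ½·(209 − 173)·7.2 = 129.6; PS = (173 − 164)·7.2 = 64.8; TS = 194.4.
Change in social welfare: 194.4 − 151.875 = 42.525.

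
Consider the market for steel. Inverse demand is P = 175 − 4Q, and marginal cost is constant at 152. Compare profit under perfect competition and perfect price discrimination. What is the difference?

π rises by 66.125

Under competition P = MC = 152, so Q = (175 − 152)/4 = 5.75.
Profit = (152 − 152)·5.75 = 0.
With perfect price discrimination, output is the efficient level Q = 5.75 (where demand meets MC), but every buyer pays their willingness to pay: CS = 0 and PS = total surplus.
PS equals the full surplus area, 66.125. Profit = 66.125 = 66.125.
Change in profit: 66.125 − 0 = 66.125.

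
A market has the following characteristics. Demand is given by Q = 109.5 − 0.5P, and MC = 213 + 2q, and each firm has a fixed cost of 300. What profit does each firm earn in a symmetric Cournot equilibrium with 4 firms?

Inverting demand: P = 219 − 2Q.
Cournot with 4 identical firms: the symmetric best-response condition is 219 − 10q = 213 + 2q. Each firm produces q = 0.5, total output Q = 2, price P = 215.
Each firm's profit = 215·0.5 − (213·0.5 + ½·2·0.5²) − 300 = −299.25.

π_i = −299.25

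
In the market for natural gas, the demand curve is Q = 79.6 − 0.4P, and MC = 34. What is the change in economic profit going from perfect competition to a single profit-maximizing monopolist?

Economic profit rises by 2722.5

Inverting demand: P = 199 − 2.5Q.
Perfect competition: P = MC = 34, so 199 − 2.5Q = 34 and Q = 66.
Profit = (34 − 34)·66 = 0.
A monopolist chooses Q where MR = MC. MR = 199 − 5Q; setting this equal to 34 gives Q = 33 and P = 116.5.
Profit = (116.5 − 34)·33 = 2722.5.
Change in economic profit: 2722.5 − 0 = 2722.5.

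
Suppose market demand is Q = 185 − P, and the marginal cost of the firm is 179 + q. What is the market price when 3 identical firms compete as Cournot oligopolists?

Inverting demand: P = 185 − Q.
Cournot with 3 identical firms: the symmetric best-response condition is 185 − 4q = 179 + q. Each firm produces q = 1.2, total output Q = 3.6, price P = 181.4.

P = 181.4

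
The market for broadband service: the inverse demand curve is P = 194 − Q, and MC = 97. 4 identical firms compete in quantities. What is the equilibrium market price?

P = 116.4

Cournot with 4 identical firms: the symmetric best-response condition is 194 − 5q = 97. Each firm produces q = 19.4, total output Q = 77.6, price P = 116.4.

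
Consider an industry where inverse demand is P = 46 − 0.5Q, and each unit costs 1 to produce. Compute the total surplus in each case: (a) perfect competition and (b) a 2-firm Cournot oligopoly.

Competition: TS = 2025; Cournot: TS = 1800

Under competition P = MC = 1, so Q = (46 − 1)/0.5 = 90.
CS = ½·(46 − 1)·90 = 2025; PS = (1 − 1)·90 = 0; TS = 2025.
Cournot with 2 identical firms: the symmetric best-response condition is 46 − 1.5q = 1. Each firm produces q = 30, total output Q = 60, price P = 16.
CS = ½·(46 − 16)·60 = 900; PS = (16 − 1)·60 = 900; TS = 1800.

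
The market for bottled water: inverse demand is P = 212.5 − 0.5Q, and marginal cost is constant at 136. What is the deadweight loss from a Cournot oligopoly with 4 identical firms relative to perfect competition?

Competitive firms price at marginal cost: P = 136, giving Q = 153.
Cournot with 4 identical firms: the symmetric best-response condition is 212.5 − 2.5q = 136. Each firm produces q = 30.6, total output Q = 122.4, price P = 151.3.
DWL is the triangle between Q = 122.4 and Q = 153: ½·(153 − 122.4)·(151.3 − 136) = 234.09.

DWL = 234.09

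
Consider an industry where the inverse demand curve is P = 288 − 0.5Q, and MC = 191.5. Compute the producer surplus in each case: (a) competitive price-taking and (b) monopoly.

Under competition P = MC = 191.5, so Q = (288 − 191.5)/0.5 = 193.
PS = (191.5 − 191.5)·193 = 0.
Monopoly sets MR = MC: 288 − Q = 191.5 ⇒ Q = 96.5, P = 288 − 0.5·96.5 = 239.75.
PS = (239.75 − 191.5)·96.5 = 4656.125.

Competition: PS = 0; Monopoly: PS = 4656.125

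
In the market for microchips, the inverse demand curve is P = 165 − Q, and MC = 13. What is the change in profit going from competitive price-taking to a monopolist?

Competitive firms price at marginal cost: P = 13, giving Q = 152.
Profit = (13 − 13)·152 = 0.
A monopolist chooses Q where MR = MC. MR = 165 − 2Q; setting this equal to 13 gives Q = 76 and P = 89.
Profit = (89 − 13)·76 = 5776.
Change in profit: 5776 − 0 = 5776.

Profit rises by 5776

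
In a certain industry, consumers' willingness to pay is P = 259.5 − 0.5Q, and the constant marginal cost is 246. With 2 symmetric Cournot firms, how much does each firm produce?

With 2 symmetric Cournot firms, each firm's FOC gives 259.5 − 1.5q = 246, so q = 9, Q = 2·9 = 18, and P = 250.5.

q_i = 9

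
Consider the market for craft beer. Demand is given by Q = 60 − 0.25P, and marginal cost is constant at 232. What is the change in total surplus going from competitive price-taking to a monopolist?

TS falls by 2

Inverting demand: P = 240 − 4Q.
Competitive firms price at marginal cost: P = 232, giving Q = 2.
CS = ½·(240 − 232)·2 = 8; PS = (232 − 232)·2 = 0; TS = 8.
A monopolist chooses Q where MR = MC. MR = 240 − 8Q; setting this equal to 232 gives Q = 1 and P = 236.
CS = ½·(240 − 236)·1 = 2; PS = (236 − 232)·1 = 4; TS = 6.
Change in total surplus: 6 − 8 = −2.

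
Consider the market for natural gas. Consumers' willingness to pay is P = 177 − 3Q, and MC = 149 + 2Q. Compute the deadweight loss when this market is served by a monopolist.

Competitive equilibrium sets price equal to marginal cost: 177 − 3Q = 149 + 2Q, so Q = 5.6 and P = 160.2.
A monopolist chooses Q where MR = MC. MR = 177 − 6Q; setting this equal to 149 + 2Q gives Q = 3.5 and P = 166.5.
CS = ½·(177 − 160.2)·5.6 = 47.04; PS = (160.2·5.6 − 149·5.6 − ½·2·5.6²) = 31.36; TS = 78.4.
CS = ½·(177 − 166.5)·3.5 = 18.375; PS = (166.5·3.5 − 149·3.5 − ½·2·3.5²) = 49; TS = 67.375.
DWL = 78.4 − 67.375 = 11.025.

DWL = 11.025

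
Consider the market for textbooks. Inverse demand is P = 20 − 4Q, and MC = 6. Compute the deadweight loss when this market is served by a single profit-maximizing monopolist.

Perfect competition: P = MC = 6, so 20 − 4Q = 6 and Q = 3.5.
A monopolist chooses Q where MR = MC. MR = 20 − 8Q; setting this equal to 6 gives Q = 1.75 and P = 13.
DWL is the triangle between Q = 1.75 and Q = 3.5: ½·(3.5 − 1.75)·(13 − 6) = 6.125.

DWL = 6.125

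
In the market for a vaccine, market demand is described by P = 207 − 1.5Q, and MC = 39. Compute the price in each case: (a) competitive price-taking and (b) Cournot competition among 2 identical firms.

Competition: P = 39; Cournot: P = 95

Competitive firms price at marginal cost: P = 39, giving Q = 112.
In a 2-firm Cournot equilibrium, symmetry and the first-order condition give q = (207 − 39)/(4.5) = 112/3. So Q = 224/3 and P = 95.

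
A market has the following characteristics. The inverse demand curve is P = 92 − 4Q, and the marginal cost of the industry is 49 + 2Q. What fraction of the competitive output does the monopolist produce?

Q_m/Q_c = 0.6

Monopoly sets MR = MC: 92 − 8Q = 49 + 2Q ⇒ Q = 4.3, P = 92 − 4·4.3 = 74.8.
Under competition P = MC: 92 − 4Q = 49 + 2Q ⇒ Q = 43/6, P = 190/3.
Ratio Q_m/Q_c = 4.3/(43/6) = 0.6.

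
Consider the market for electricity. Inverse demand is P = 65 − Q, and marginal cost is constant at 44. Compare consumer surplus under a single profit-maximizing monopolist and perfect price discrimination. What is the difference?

The monopolist equates marginal revenue to marginal cost: 65 − 2Q = 44, so Q = 10.5. From demand, P = 54.5.
CS = ½·(65 − 54.5)·10.5 = 55.125.
Under first-degree price discrimination the firm charges each unit its demand price and produces up to where P = MC, i.e. Q = 21. Consumer surplus is zero; producer surplus equals total surplus.
CS = 0.
Change in consumer surplus: 0 − 55.125 = −55.125.

CS falls by 55.125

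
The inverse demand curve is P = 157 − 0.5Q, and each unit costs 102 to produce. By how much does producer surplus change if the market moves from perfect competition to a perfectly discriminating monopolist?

PS rises by 3025

Under competition P = MC = 102, so Q = (157 − 102)/0.5 = 110.
PS = (102 − 102)·110 = 0.
A perfectly discriminating monopolist sells every unit with P(Q) ≥ MC(Q), so output equals the competitive quantity Q = 110. Each buyer pays their reservation price, so CS = 0 and the firm captures all surplus.
PS = ½·(157 − 102)·110 = 3025.
Change in producer surplus: 3025 − 0 = 3025.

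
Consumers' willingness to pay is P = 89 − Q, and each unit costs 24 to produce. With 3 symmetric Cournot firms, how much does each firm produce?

q_i = 16.25

Cournot with 3 identical firms: the symmetric best-response condition is 89 − 4q = 24. Each firm produces q = 16.25, total output Q = 48.75, price P = 40.25.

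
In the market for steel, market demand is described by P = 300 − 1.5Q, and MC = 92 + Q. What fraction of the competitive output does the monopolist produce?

Monopoly sets MR = MC: 300 − 3Q = 92 + Q ⇒ Q = 52, P = 300 − 1.5·52 = 222.
Competitive equilibrium sets price equal to marginal cost: 300 − 1.5Q = 92 + Q, so Q = 83.2 and P = 175.2.
Ratio Q_m/Q_c = 52/83.2 = 0.625.

Q_m/Q_c = 0.625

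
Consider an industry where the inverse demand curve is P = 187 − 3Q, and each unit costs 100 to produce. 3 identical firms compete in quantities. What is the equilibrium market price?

Cournot with 3 identical firms: the symmetric best-response condition is 187 − 12q = 100. Each firm produces q = 7.25, total output Q = 21.75, price P = 121.75.

P = 121.75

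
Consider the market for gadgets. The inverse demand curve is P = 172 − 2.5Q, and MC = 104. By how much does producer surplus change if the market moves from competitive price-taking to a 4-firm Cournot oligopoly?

Competitive firms price at marginal cost: P = 104, giving Q = 27.2.
PS = (104 − 104)·27.2 = 0.
In a 4-firm Cournot equilibrium, symmetry and the first-order condition give q = (172 − 104)/(12.5) = 5.44. So Q = 21.76 and P = 117.6.
PS = (117.6 − 104)·21.76 = 295.936.
Change in producer surplus: 295.936 − 0 = 295.936.

Producer surplus rises by 295.936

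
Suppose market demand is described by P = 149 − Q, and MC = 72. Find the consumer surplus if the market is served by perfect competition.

Perfect competition: P = MC = 72, so 149 − Q = 72 and Q = 77.
CS = ½·(149 − 72)·77 = 2964.5.

CS = 2964.5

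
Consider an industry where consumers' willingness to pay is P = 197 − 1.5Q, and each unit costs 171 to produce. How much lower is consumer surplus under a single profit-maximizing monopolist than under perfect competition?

Competitive firms price at marginal cost: P = 171, giving Q = 52/3.
CS = ½·(197 − 171)·52/3 = 676/3.
The monopolist equates marginal revenue to marginal cost: 197 − 3Q = 171, so Q = 26/3. From demand, P = 184.
CS = ½·(197 − 184)·26/3 = 169/3.
Change in consumer surplus: 169/3 − 676/3 = −169.

CS falls by 169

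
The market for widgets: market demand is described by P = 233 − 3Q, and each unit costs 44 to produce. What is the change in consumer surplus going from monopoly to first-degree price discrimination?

The monopolist equates marginal revenue to marginal cost: 233 − 6Q = 44, so Q = 31.5. From demand, P = 138.5.
CS = ½·(233 − 138.5)·31.5 = 1488.375.
With perfect price discrimination, output is the efficient level Q = 63 (where demand meets MC), but every buyer pays their willingness to pay: CS = 0 and PS = total surplus.
CS = 0.
Change in consumer surplus: 0 − 1488.375 = −1488.375.

CS falls by 1488.375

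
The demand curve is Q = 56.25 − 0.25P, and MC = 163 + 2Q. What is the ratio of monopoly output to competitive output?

Q_m/Q_c = 0.6

Inverting demand: P = 225 − 4Q.
The monopolist equates marginal revenue to marginal cost: 225 − 8Q = 163 + 2Q, so Q = 6.2. From demand, P = 200.2.
Competitive equilibrium sets price equal to marginal cost: 225 − 4Q = 163 + 2Q, so Q = 31/3 and P = 551/3.
Ratio Q_m/Q_c = 6.2/(31/3) = 0.6.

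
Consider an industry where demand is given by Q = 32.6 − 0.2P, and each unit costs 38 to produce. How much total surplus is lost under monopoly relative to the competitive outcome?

DWL = 390.625

Inverting demand: P = 163 − 5Q.
Competitive firms price at marginal cost: P = 38, giving Q = 25.
The monopolist equates marginal revenue to marginal cost: 163 − 10Q = 38, so Q = 12.5. From demand, P = 100.5.
DWL is the triangle between Q = 12.5 and Q = 25: ½·(25 − 12.5)·(100.5 − 38) = 390.625.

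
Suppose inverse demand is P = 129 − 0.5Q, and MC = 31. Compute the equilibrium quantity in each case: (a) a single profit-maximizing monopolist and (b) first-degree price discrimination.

Monopoly sets MR = MC: 129 − Q = 31 ⇒ Q = 98, P = 129 − 0.5·98 = 80.
A perfectly discriminating monopolist sells every unit with P(Q) ≥ MC(Q), so output equals the competitive quantity Q = 196. Each buyer pays their reservation price, so CS = 0 and the firm captures all surplus.

Monopoly: Q = 98; Perfect PD: Q = 196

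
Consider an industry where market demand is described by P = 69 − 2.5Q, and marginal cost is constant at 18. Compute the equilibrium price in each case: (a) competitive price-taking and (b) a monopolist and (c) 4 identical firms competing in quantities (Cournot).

Perfect competition: P = MC = 18, so 69 − 2.5Q = 18 and Q = 20.4.
A monopolist chooses Q where MR = MC. MR = 69 − 5Q; setting this equal to 18 gives Q = 10.2 and P = 43.5.
In a 4-firm Cournot equilibrium, symmetry and the first-order condition give q = (69 − 18)/(12.5) = 4.08. So Q = 16.32 and P = 28.2.

Competition: P = 18; Monopoly: P = 43.5; Cournot: P = 28.2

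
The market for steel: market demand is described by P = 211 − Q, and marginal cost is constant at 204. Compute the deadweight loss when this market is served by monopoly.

Under competition P = MC = 204, so Q = (211 − 204)/1 = 7.
Monopoly sets MR = MC: 211 − 2Q = 204 ⇒ Q = 3.5, P = 211 − 3.5 = 207.5.
DWL is the triangle between Q = 3.5 and Q = 7: ½·(7 − 3.5)·(207.5 − 204) = 6.125.

DWL = 6.125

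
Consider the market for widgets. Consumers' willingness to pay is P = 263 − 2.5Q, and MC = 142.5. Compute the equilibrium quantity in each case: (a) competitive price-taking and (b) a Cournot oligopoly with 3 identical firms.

Perfect competition: P = MC = 142.5, so 263 − 2.5Q = 142.5 and Q = 48.2.
In a 3-firm Cournot equilibrium, symmetry and the first-order condition give q = (263 − 142.5)/(10) = 12.05. So Q = 36.15 and P = 172.625.

Competition: Q = 48.2; Cournot: Q = 36.15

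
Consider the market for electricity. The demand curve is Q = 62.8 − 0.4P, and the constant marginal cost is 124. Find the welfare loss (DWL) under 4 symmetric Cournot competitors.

DWL = 8.712

Inverting demand: P = 157 − 2.5Q.
Under competition P = MC = 124, so Q = (157 − 124)/2.5 = 13.2.
Cournot with 4 identical firms: the symmetric best-response condition is 157 − 12.5q = 124. Each firm produces q = 2.64, total output Q = 10.56, price P = 130.6.
DWL is the triangle between Q = 10.56 and Q = 13.2: ½·(13.2 − 10.56)·(130.6 − 124) = 8.712.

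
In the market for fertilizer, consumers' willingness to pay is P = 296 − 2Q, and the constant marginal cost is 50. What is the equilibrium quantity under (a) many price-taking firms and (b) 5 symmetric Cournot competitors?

Competition: Q = 123; Cournot: Q = 102.5

Under competition P = MC = 50, so Q = (296 − 50)/2 = 123.
With 5 symmetric Cournot firms, each firm's FOC gives 296 − 12q = 50, so q = 20.5, Q = 5·20.5 = 102.5, and P = 91.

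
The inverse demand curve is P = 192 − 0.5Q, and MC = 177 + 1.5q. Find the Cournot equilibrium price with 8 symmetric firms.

With 8 symmetric Cournot firms, each firm's FOC gives 192 − 4.5q = 177 + 1.5q, so q = 2.5, Q = 8·2.5 = 20, and P = 182.

P = 182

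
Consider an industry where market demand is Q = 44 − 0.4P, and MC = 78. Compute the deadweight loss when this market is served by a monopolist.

DWL = 51.2

Inverting demand: P = 110 − 2.5Q.
Competitive firms price at marginal cost: P = 78, giving Q = 12.8.
Monopoly sets MR = MC: 110 − 5Q = 78 ⇒ Q = 6.4, P = 110 − 2.5·6.4 = 94.
DWL is the triangle between Q = 6.4 and Q = 12.8: ½·(12.8 − 6.4)·(94 − 78) = 51.2.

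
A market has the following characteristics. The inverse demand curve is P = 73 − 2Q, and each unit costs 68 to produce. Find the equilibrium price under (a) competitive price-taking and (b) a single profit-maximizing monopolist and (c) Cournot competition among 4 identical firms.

Under competition P = MC = 68, so Q = (73 − 68)/2 = 2.5.
A monopolist chooses Q where MR = MC. MR = 73 − 4Q; setting this equal to 68 gives Q = 1.25 and P = 70.5.
Cournot with 4 identical firms: the symmetric best-response condition is 73 − 10q = 68. Each firm produces q = 0.5, total output Q = 2, price P = 69.

Competition: P = 68; Monopoly: P = 70.5; Cournot: P = 69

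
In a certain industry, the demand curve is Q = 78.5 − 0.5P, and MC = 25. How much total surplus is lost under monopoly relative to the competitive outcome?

DWL = 1089

Inverting demand: P = 157 − 2Q.
Under competition P = MC = 25, so Q = (157 − 25)/2 = 66.
A monopolist chooses Q where MR = MC. MR = 157 − 4Q; setting this equal to 25 gives Q = 33 and P = 91.
DWL is the triangle between Q = 33 and Q = 66: ½·(66 − 33)·(91 − 25) = 1089.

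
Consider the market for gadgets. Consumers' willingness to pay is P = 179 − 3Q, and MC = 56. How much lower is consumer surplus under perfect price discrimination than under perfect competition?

Under competition P = MC = 56, so Q = (179 − 56)/3 = 41.
CS = ½·(179 − 56)·41 = 2521.5.
With perfect price discrimination, output is the efficient level Q = 41 (where demand meets MC), but every buyer pays their willingness to pay: CS = 0 and PS = total surplus.
CS = 0.
Change in consumer surplus: 0 − 2521.5 = −2521.5.

CS falls by 2521.5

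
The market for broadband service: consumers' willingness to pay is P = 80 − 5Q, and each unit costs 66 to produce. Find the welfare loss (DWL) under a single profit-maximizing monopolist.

Competitive firms price at marginal cost: P = 66, giving Q = 2.8.
Monopoly sets MR = MC: 80 − 10Q = 66 ⇒ Q = 1.4, P = 80 − 5·1.4 = 73.
DWL is the triangle between Q = 1.4 and Q = 2.8: ½·(2.8 − 1.4)·(73 − 66) = 4.9.

DWL = 4.9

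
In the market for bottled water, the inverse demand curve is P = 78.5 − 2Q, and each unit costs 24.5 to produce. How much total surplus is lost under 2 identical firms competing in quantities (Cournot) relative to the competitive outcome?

DWL = 81

Under competition P = MC = 24.5, so Q = (78.5 − 24.5)/2 = 27.
In a 2-firm Cournot equilibrium, symmetry and the first-order condition give q = (78.5 − 24.5)/(6) = 9. So Q = 18 and P = 42.5.
DWL is the triangle between Q = 18 and Q = 27: ½·(27 − 18)·(42.5 − 24.5) = 81.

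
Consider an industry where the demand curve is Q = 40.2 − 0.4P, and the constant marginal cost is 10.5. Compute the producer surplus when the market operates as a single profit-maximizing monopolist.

PS = 810

Inverting demand: P = 100.5 − 2.5Q.
Monopoly sets MR = MC: 100.5 − 5Q = 10.5 ⇒ Q = 18, P = 100.5 − 2.5·18 = 55.5.
PS = (55.5 − 10.5)·18 = 810.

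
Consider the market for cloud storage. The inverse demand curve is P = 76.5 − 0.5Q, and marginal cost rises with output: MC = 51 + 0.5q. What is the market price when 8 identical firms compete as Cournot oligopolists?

P = 56.1

In a 8-firm Cournot equilibrium, symmetry and the first-order condition give q = (76.5 − 51)/(5) = 5.1. So Q = 40.8 and P = 56.1.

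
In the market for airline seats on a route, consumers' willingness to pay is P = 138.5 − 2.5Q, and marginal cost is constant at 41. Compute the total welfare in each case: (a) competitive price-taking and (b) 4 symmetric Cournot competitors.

Under competition P = MC = 41, so Q = (138.5 − 41)/2.5 = 39.
CS = ½·(138.5 − 41)·39 = 1901.25; PS = (41 − 41)·39 = 0; TS = 1901.25.
In a 4-firm Cournot equilibrium, symmetry and the first-order condition give q = (138.5 − 41)/(12.5) = 7.8. So Q = 31.2 and P = 60.5.
CS = ½·(138.5 − 60.5)·31.2 = 1216.8; PS = (60.5 − 41)·31.2 = 608.4; TS = 1825.2.

Competition: TS = 1901.25; Cournot: TS = 1825.2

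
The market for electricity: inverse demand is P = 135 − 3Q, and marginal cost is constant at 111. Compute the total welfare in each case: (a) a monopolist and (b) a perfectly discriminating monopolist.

Monopoly: TS = 72; Perfect PD: TS = 96

A monopolist chooses Q where MR = MC. MR = 135 − 6Q; setting this equal to 111 gives Q = 4 and P = 123.
CS = ½·(135 − 123)·4 = 24; PS = (123 − 111)·4 = 48; TS = 72.
With perfect price discrimination, output is the efficient level Q = 8 (where demand meets MC), but every buyer pays their willingness to pay: CS = 0 and PS = total surplus.
TS = 96 (equal to competitive TS).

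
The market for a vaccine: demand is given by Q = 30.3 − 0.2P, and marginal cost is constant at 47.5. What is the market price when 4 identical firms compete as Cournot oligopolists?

P = 68.3

Inverting demand: P = 151.5 − 5Q.
With 4 symmetric Cournot firms, each firm's FOC gives 151.5 − 25q = 47.5, so q = 4.16, Q = 4·4.16 = 16.64, and P = 68.3.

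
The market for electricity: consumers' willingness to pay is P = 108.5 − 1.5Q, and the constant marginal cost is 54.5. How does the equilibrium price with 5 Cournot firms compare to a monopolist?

Cournot: P = 63.5; Monopoly: P = 81.5

Cournot with 5 identical firms: the symmetric best-response condition is 108.5 − 9q = 54.5. Each firm produces q = 6, total output Q = 30, price P = 63.5.
The monopolist equates marginal revenue to marginal cost: 108.5 − 3Q = 54.5, so Q = 18. From demand, P = 81.5.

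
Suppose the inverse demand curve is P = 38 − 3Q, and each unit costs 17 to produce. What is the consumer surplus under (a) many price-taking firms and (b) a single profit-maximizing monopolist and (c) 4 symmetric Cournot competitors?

Competition: CS = 73.5; Monopoly: CS = 18.375; Cournot: CS = 47.04

Under competition P = MC = 17, so Q = (38 − 17)/3 = 7.
CS = ½·(38 − 17)·7 = 73.5.
The monopolist equates marginal revenue to marginal cost: 38 − 6Q = 17, so Q = 3.5. From demand, P = 27.5.
CS = ½·(38 − 27.5)·3.5 = 18.375.
Cournot with 4 identical firms: the symmetric best-response condition is 38 − 15q = 17. Each firm produces q = 1.4, total output Q = 5.6, price P = 21.2.
CS = ½·(38 − 21.2)·5.6 = 47.04.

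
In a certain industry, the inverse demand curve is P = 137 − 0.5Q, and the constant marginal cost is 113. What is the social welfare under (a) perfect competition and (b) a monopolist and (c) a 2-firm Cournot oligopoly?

Competition: TS = 576; Monopoly: TS = 432; Cournot: TS = 512

Perfect competition: P = MC = 113, so 137 − 0.5Q = 113 and Q = 48.
CS = ½·(137 − 113)·48 = 576; PS = (113 − 113)·48 = 0; TS = 576.
The monopolist equates marginal revenue to marginal cost: 137 − Q = 113, so Q = 24. From demand, P = 125.
CS = ½·(137 − 125)·24 = 144; PS = (125 − 113)·24 = 288; TS = 432.
In a 2-firm Cournot equilibrium, symmetry and the first-order condition give q = (137 − 113)/(1.5) = 16. So Q = 32 and P = 121.
CS = ½·(137 − 121)·32 = 256; PS = (121 − 113)·32 = 256; TS = 512.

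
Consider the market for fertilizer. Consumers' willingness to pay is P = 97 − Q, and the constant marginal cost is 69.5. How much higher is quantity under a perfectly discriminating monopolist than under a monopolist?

Quantity rises by 13.75

The monopolist equates marginal revenue to marginal cost: 97 − 2Q = 69.5, so Q = 13.75. From demand, P = 83.25.
A perfectly discriminating monopolist sells every unit with P(Q) ≥ MC(Q), so output equals the competitive quantity Q = 27.5. Each buyer pays their reservation price, so CS = 0 and the firm captures all surplus.
Change in quantity: 27.5 − 13.75 = 13.75.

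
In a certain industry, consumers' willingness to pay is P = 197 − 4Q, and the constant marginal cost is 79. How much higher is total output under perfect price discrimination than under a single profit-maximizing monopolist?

The monopolist equates marginal revenue to marginal cost: 197 − 8Q = 79, so Q = 14.75. From demand, P = 138.
A perfectly discriminating monopolist sells every unit with P(Q) ≥ MC(Q), so output equals the competitive quantity Q = 29.5. Each buyer pays their reservation price, so CS = 0 and the firm captures all surplus.
Change in total output: 29.5 − 14.75 = 14.75.

Total output rises by 14.75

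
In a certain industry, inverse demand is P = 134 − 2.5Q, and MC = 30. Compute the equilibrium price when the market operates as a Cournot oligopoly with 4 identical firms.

P = 50.8

Cournot with 4 identical firms: the symmetric best-response condition is 134 − 12.5q = 30. Each firm produces q = 8.32, total output Q = 33.28, price P = 50.8.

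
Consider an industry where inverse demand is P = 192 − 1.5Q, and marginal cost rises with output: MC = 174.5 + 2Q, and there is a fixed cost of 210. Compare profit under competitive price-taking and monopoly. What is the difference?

Under competition P = MC: 192 − 1.5Q = 174.5 + 2Q ⇒ Q = 5, P = 184.5.
Profit = 184.5·5 − (174.5·5 + ½·2·5²) − 210 = −185.
The monopolist equates marginal revenue to marginal cost: 192 − 3Q = 174.5 + 2Q, so Q = 3.5. From demand, P = 186.75.
Profit = 186.75·3.5 − (174.5·3.5 + ½·2·3.5²) − 210 = −179.375.
Change in profit: −179.375 − −185 = 5.625.

π rises by 5.625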